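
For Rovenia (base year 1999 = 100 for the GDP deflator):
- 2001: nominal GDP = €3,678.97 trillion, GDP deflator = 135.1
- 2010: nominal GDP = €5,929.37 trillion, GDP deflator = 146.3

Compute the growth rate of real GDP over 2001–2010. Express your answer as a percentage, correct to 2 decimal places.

Real GDP 2001 = 3678.97 / 1.351 = 2723.15.
Real GDP 2010 = 5929.37 / 1.463 = 4052.88.
Real growth = 4052.88 / 2723.15 − 1 = 0.4883.

48.83%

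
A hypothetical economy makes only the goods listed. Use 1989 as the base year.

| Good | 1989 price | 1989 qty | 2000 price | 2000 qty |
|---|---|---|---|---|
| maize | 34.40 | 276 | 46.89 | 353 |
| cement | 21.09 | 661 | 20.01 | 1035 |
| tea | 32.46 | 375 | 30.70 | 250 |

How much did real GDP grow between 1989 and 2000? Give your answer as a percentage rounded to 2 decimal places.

Real GDP 1989 = Nominal GDP 1989 = 34.40·276 + 21.09·661 + 32.46·375 = 35607.39.
Real GDP 2000 (at 1989 prices) = 34.40·353 + 21.09·1035 + 32.46·250 = 42086.35.
Real growth = 42086.35/35607.39 − 1 = 0.1820.

18.20%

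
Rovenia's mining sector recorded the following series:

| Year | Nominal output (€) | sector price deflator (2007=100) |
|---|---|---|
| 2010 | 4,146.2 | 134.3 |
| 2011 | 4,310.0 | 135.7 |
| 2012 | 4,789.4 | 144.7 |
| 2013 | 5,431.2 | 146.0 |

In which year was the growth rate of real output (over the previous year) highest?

2011: real = 4310.0/1.357 = 3176.12; growth vs 2010 (3087.27) = 2.88%.
2012: real = 4789.4/1.447 = 3309.88; growth vs 2011 (3176.12) = 4.21%.
2013: real = 5431.2/1.460 = 3720.00; growth vs 2012 (3309.88) = 12.39%.

2013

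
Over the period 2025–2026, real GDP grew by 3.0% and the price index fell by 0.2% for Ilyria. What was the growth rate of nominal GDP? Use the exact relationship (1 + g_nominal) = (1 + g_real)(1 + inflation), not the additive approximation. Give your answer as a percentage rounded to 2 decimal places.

(1 + g_nom) = (1 + g_real)(1 + π) = 1.0300 × 0.9980 = 1.02794.

2.79%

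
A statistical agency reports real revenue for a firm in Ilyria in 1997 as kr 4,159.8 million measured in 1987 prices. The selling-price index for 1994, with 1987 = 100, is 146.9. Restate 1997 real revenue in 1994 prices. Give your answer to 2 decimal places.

Real revenue in 1994 prices = Real revenue in 1987 prices × (P_1994/P_1987) = 4159.8 × 1.469 = 6110.75.

kr 6,110.75 million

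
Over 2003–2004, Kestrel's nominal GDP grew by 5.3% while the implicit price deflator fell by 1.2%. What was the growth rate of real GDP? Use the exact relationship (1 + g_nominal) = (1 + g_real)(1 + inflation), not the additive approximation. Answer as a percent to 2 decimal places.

6.58%

(1 + g_nom) = (1 + g_real)(1 + π), so g_real = 1.0530 / 0.9880 − 1 = 0.06579.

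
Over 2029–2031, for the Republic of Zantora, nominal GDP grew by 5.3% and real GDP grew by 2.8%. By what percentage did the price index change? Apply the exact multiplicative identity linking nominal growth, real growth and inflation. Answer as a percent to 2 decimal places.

2.43%

(1 + g_nom) = (1 + g_real)(1 + π), so π = 1.0530 / 1.0280 − 1 = 0.02432.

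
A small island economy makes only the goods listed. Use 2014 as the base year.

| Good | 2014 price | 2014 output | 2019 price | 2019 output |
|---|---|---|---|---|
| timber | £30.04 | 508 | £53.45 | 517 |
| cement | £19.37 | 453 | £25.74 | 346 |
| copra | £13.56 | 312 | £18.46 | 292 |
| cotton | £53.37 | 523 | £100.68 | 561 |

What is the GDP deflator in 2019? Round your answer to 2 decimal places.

Nominal GDP 2019 = 53.45·517 + 25.74·346 + 18.46·292 + 100.68·561 = 98411.49.
Real GDP 2019 (at 2014 prices) = 30.04·517 + 19.37·346 + 13.56·292 + 53.37·561 = 56132.79.
Deflator = Nominal/Real × 100 = 98411.49/56132.79 × 100 = 175.319.

175.32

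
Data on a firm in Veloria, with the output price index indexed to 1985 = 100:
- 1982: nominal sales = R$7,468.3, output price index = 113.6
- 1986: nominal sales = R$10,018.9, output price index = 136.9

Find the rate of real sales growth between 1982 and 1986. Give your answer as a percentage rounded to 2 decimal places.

Deflate each year: 1982 → 7468.3/1.136 = 6574.21; 1986 → 10018.9/1.369 = 7318.41.
So real sales changed by 7318.41/6574.21 − 1 = 0.1132, i.e. 11.32%.

11.32%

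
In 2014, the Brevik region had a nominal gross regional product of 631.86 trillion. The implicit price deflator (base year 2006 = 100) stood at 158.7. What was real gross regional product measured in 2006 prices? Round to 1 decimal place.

Real gross regional product = Nominal / (implicit price deflator/100) = 631.86 / 1.587 = 398.15.

398.1 trillion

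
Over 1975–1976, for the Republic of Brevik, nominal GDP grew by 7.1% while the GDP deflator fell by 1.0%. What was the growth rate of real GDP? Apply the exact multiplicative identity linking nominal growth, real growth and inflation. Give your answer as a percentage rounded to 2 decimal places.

(1 + g_nom) = (1 + g_real)(1 + π), so g_real = 1.0710 / 0.9900 − 1 = 0.08182.

8.18%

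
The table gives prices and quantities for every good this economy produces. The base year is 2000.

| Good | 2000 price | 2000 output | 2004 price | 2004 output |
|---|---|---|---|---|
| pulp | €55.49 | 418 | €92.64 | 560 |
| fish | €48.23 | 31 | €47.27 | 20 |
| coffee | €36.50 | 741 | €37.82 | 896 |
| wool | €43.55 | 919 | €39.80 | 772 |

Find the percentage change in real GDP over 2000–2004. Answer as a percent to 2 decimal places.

Real GDP 2000 = Nominal GDP 2000 = 55.49·418 + 48.23·31 + 36.50·741 + 43.55·919 = 91758.90.
Real GDP 2004 (at 2000 prices) = 55.49·560 + 48.23·20 + 36.50·896 + 43.55·772 = 98363.60.
Real growth = 98363.60/91758.90 − 1 = 0.0720.

7.20%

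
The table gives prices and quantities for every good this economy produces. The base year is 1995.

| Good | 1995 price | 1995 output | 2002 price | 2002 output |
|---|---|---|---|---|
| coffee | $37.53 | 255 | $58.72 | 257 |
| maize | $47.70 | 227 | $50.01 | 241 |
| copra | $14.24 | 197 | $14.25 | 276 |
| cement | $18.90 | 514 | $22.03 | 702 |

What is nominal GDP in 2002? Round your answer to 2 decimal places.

$46541.51

Nominal GDP 2002 = Σ (p_2002 × q_2002) = 58.72·257 + 50.01·241 + 14.25·276 + 22.03·702 = 46541.51.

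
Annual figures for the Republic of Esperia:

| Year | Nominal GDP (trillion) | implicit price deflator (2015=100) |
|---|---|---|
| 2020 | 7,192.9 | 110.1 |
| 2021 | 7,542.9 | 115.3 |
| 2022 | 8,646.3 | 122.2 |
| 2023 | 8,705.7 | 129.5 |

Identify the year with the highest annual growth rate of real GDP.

2022

2021: real = 7542.9/1.153 = 6541.98; growth vs 2020 (6533.06) = 0.14%.
2022: real = 8646.3/1.222 = 7075.53; growth vs 2021 (6541.98) = 8.16%.
2023: real = 8705.7/1.295 = 6722.55; growth vs 2022 (7075.53) = -4.99%.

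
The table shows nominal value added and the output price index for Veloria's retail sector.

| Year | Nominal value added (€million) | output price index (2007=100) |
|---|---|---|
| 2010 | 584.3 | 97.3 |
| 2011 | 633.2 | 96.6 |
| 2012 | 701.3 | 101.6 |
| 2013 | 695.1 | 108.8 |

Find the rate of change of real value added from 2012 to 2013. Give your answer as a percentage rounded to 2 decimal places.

Real value added 2012 = 701.3/1.016 = 690.26.
Real value added 2013 = 695.1/1.088 = 638.88.
Change = 638.88/690.26 − 1 = -0.0744.

-7.44%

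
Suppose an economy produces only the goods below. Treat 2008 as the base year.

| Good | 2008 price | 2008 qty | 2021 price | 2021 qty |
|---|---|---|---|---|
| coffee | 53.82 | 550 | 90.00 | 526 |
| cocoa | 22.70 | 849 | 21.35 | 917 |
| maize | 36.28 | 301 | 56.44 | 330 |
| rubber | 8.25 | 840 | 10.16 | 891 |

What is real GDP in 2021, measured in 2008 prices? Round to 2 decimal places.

Real GDP 2021 = Σ (p_2008 × q_2021) = 53.82·526 + 22.70·917 + 36.28·330 + 8.25·891 = 68448.37.

68448.37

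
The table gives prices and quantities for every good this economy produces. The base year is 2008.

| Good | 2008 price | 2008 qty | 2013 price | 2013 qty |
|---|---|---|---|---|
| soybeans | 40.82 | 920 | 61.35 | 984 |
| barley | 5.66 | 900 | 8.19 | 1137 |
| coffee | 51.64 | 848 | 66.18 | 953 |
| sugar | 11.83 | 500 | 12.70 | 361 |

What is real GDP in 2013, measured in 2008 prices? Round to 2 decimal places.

100085.85

Real GDP 2013 = Σ (p_2008 × q_2013) = 40.82·984 + 5.66·1137 + 51.64·953 + 11.83·361 = 100085.85.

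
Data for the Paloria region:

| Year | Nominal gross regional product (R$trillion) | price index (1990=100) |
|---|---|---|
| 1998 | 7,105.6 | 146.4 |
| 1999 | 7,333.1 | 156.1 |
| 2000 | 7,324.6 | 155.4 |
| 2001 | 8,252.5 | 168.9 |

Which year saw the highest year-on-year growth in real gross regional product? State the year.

1999: real = 7333.1/1.561 = 4697.69; growth vs 1998 (4853.55) = -3.21%.
2000: real = 7324.6/1.554 = 4713.38; growth vs 1999 (4697.69) = 0.33%.
2001: real = 8252.5/1.689 = 4886.03; growth vs 2000 (4713.38) = 3.66%.

2001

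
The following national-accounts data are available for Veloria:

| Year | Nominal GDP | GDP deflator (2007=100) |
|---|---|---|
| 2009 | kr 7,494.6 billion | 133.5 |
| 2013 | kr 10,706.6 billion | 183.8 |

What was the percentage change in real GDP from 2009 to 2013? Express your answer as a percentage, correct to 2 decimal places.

Real GDP 2009 = 7494.6 / 1.335 = 5613.93.
Real GDP 2013 = 10706.6 / 1.838 = 5825.14.
Real growth = 5825.14 / 5613.93 − 1 = 0.0376.

3.76%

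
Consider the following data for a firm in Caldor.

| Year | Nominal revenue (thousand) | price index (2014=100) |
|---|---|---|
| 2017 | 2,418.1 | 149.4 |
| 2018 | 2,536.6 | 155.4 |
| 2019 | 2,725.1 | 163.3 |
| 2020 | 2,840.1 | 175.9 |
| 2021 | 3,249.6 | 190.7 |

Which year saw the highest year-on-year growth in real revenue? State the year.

2018: real = 2536.6/1.554 = 1632.30; growth vs 2017 (1618.54) = 0.85%.
2019: real = 2725.1/1.633 = 1668.77; growth vs 2018 (1632.30) = 2.23%.
2020: real = 2840.1/1.759 = 1614.61; growth vs 2019 (1668.77) = -3.25%.
2021: real = 3249.6/1.907 = 1704.04; growth vs 2020 (1614.61) = 5.54%.

2021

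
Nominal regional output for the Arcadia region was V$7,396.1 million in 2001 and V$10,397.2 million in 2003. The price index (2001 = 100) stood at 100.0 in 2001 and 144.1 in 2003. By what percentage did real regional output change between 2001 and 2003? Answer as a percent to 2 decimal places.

Deflate each year: 2001 → 7396.1/1.000 = 7396.10; 2003 → 10397.2/1.441 = 7215.27.
So real regional output changed by 7215.27/7396.10 − 1 = -0.0244, i.e. -2.44%.

-2.44%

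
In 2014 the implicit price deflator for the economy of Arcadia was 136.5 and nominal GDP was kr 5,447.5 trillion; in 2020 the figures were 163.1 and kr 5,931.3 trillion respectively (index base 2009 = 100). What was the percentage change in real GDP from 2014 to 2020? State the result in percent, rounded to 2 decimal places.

-8.88%

Deflate each year: 2014 → 5447.5/1.365 = 3990.84; 2020 → 5931.3/1.631 = 3636.60.
So real GDP changed by 3636.60/3990.84 − 1 = -0.0888, i.e. -8.88%.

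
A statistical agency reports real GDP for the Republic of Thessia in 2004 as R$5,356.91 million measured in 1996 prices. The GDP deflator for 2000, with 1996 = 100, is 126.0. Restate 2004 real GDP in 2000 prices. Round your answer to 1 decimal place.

R$6,749.7 million

Real GDP in 2000 prices = Real GDP in 1996 prices × (P_2000/P_1996) = 5356.91 × 1.260 = 6749.71.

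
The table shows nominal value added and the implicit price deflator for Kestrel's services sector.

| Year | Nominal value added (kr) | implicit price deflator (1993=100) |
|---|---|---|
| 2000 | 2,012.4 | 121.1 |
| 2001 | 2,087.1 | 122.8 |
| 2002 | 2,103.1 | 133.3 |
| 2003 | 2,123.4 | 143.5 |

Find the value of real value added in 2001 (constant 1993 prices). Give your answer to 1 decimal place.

kr 1,699.6

Real value added 2001 = 2087.1 / 1.228 = 1699.59.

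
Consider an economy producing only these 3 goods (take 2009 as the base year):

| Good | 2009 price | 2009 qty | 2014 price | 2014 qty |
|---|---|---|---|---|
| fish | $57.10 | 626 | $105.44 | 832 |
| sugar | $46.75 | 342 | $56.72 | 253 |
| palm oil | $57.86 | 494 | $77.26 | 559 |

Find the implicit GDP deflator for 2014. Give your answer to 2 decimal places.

158.45

Nominal GDP 2014 = 105.44·832 + 56.72·253 + 77.26·559 = 145264.58.
Real GDP 2014 (at 2009 prices) = 57.10·832 + 46.75·253 + 57.86·559 = 91678.69.
Deflator = Nominal/Real × 100 = 145264.58/91678.69 × 100 = 158.450.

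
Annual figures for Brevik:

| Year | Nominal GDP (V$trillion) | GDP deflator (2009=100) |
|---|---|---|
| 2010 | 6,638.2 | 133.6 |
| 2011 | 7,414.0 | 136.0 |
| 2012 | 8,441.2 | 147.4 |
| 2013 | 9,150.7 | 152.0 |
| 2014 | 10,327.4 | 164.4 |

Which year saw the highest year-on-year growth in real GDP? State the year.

2011: real = 7414.0/1.360 = 5451.47; growth vs 2010 (4968.71) = 9.72%.
2012: real = 8441.2/1.474 = 5726.73; growth vs 2011 (5451.47) = 5.05%.
2013: real = 9150.7/1.520 = 6020.20; growth vs 2012 (5726.73) = 5.12%.
2014: real = 10327.4/1.644 = 6281.87; growth vs 2013 (6020.20) = 4.35%.

2011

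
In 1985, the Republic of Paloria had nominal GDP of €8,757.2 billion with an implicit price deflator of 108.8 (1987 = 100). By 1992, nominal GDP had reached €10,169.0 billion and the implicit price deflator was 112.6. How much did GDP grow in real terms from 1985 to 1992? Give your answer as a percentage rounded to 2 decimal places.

Real GDP 1985 = 8757.2 / 1.088 = 8048.90.
Real GDP 1992 = 10169.0 / 1.126 = 9031.08.
Real growth = 9031.08 / 8048.90 − 1 = 0.1220.

12.20%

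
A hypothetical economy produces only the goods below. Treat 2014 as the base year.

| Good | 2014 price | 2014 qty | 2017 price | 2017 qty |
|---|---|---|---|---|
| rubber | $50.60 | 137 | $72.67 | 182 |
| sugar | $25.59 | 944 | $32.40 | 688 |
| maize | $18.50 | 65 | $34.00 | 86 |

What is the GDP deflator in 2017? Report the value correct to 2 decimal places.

135.33

Nominal GDP 2017 = 72.67·182 + 32.40·688 + 34.00·86 = 38441.14.
Real GDP 2017 (at 2014 prices) = 50.60·182 + 25.59·688 + 18.50·86 = 28406.12.
Deflator = Nominal/Real × 100 = 38441.14/28406.12 × 100 = 135.327.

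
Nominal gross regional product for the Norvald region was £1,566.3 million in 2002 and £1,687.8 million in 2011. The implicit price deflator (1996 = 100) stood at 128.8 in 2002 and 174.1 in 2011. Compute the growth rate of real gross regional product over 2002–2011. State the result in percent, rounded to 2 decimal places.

Real gross regional product 2002 = 1566.3 / 1.288 = 1216.07.
Real gross regional product 2011 = 1687.8 / 1.741 = 969.44.
Real growth = 969.44 / 1216.07 − 1 = -0.2028.

-20.28%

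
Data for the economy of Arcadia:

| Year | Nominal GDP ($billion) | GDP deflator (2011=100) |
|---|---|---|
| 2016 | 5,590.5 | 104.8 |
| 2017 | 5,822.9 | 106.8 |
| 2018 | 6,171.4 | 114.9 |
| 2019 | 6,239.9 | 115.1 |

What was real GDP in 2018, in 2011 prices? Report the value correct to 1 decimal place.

$5,371.1 billion

Real GDP 2018 = 6171.4 / 1.149 = 5371.11.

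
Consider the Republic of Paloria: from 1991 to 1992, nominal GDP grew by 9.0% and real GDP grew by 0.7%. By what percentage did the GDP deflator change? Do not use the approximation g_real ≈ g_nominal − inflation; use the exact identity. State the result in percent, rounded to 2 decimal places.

(1 + g_nom) = (1 + g_real)(1 + π), so π = 1.0900 / 1.0070 − 1 = 0.08242.

8.24%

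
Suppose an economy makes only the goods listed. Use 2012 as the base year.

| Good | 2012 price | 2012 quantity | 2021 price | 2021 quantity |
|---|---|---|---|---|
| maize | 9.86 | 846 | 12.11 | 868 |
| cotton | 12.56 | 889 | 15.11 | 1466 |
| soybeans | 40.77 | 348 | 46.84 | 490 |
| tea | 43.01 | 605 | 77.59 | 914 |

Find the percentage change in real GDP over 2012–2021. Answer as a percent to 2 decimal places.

44.45%

Real GDP 2012 = Nominal GDP 2012 = 9.86·846 + 12.56·889 + 40.77·348 + 43.01·605 = 59716.41.
Real GDP 2021 (at 2012 prices) = 9.86·868 + 12.56·1466 + 40.77·490 + 43.01·914 = 86259.88.
Real growth = 86259.88/59716.41 − 1 = 0.4445.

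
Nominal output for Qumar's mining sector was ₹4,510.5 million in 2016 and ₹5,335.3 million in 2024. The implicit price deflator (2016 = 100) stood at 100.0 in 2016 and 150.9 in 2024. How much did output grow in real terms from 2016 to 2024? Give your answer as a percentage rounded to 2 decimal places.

Real output 2016 = 4510.5 / 1.000 = 4510.50.
Real output 2024 = 5335.3 / 1.509 = 3535.65.
Real growth = 3535.65 / 4510.50 − 1 = -0.2161.

-21.61%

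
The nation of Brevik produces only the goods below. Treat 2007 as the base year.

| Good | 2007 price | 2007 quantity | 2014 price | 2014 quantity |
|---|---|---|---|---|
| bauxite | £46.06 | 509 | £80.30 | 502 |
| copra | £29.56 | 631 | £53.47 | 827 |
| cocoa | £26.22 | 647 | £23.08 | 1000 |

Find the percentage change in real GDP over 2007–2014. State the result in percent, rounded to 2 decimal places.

24.94%

Real GDP 2007 = Nominal GDP 2007 = 46.06·509 + 29.56·631 + 26.22·647 = 59061.24.
Real GDP 2014 (at 2007 prices) = 46.06·502 + 29.56·827 + 26.22·1000 = 73788.24.
Real growth = 73788.24/59061.24 − 1 = 0.2494.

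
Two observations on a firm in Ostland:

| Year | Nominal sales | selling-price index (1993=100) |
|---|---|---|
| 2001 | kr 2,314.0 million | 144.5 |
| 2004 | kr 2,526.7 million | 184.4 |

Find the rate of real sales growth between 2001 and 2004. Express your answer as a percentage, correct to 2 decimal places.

-14.43%

Deflate each year: 2001 → 2314.0/1.445 = 1601.38; 2004 → 2526.7/1.844 = 1370.23.
So real sales changed by 1370.23/1601.38 − 1 = -0.1443, i.e. -14.43%.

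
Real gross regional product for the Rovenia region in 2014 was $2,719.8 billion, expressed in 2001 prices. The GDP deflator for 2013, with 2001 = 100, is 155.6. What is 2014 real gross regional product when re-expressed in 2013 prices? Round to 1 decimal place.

Real gross regional product in 2013 prices = Real gross regional product in 2001 prices × (P_2013/P_2001) = 2719.8 × 1.556 = 4232.01.

$4,232.0 billion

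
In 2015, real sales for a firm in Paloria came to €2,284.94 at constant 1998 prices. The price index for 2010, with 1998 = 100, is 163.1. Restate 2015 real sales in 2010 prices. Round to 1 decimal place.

Real sales in 2010 prices = Real sales in 1998 prices × (P_2010/P_1998) = 2284.94 × 1.631 = 3726.74.

€3,726.7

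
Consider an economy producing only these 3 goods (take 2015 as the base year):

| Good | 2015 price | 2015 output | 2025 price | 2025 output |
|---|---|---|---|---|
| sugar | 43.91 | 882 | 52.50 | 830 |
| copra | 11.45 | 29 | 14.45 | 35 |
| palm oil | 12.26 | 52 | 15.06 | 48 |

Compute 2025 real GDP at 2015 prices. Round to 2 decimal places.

37434.53

Real GDP 2025 = Σ (p_2015 × q_2025) = 43.91·830 + 11.45·35 + 12.26·48 = 37434.53.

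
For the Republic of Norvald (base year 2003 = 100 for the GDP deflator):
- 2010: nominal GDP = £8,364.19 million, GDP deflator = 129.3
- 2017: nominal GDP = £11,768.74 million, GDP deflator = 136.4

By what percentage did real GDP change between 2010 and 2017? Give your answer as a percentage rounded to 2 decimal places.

33.38%

Real GDP 2010 = 8364.19 / 1.293 = 6468.82.
Real GDP 2017 = 11768.74 / 1.364 = 8628.11.
Real growth = 8628.11 / 6468.82 − 1 = 0.3338.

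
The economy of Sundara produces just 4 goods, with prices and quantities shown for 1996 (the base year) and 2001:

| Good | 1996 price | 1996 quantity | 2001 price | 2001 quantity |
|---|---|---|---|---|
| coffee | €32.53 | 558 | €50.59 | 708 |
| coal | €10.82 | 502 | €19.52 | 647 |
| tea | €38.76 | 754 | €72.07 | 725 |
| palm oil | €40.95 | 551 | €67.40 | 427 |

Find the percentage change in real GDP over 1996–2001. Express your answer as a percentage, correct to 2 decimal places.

Real GDP 1996 = Nominal GDP 1996 = 32.53·558 + 10.82·502 + 38.76·754 + 40.95·551 = 75371.87.
Real GDP 2001 (at 1996 prices) = 32.53·708 + 10.82·647 + 38.76·725 + 40.95·427 = 75618.43.
Real growth = 75618.43/75371.87 − 1 = 0.0033.

0.33%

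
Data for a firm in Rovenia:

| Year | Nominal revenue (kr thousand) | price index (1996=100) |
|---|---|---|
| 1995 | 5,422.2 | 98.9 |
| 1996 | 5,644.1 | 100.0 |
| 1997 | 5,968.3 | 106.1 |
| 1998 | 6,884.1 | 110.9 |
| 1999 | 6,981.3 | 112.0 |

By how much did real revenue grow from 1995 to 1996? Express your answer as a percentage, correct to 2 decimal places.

2.95%

Real revenue 1995 = 5422.2/0.989 = 5482.51.
Real revenue 1996 = 5644.1/1.000 = 5644.10.
Change = 5644.10/5482.51 − 1 = 0.0295.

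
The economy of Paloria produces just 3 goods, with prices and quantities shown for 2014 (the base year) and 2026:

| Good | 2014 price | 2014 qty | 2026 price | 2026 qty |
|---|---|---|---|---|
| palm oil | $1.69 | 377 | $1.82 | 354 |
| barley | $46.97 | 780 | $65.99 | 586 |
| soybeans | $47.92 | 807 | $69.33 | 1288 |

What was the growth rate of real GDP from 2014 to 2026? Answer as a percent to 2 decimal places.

Real GDP 2014 = Nominal GDP 2014 = 1.69·377 + 46.97·780 + 47.92·807 = 75945.17.
Real GDP 2026 (at 2014 prices) = 1.69·354 + 46.97·586 + 47.92·1288 = 89843.64.
Real growth = 89843.64/75945.17 − 1 = 0.1830.

18.30%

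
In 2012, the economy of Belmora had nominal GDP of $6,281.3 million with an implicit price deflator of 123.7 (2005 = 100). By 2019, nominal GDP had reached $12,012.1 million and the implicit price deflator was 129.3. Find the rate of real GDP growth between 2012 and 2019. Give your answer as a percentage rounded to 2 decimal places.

82.95%

Real GDP 2012 = 6281.3 / 1.237 = 5077.85.
Real GDP 2019 = 12012.1 / 1.293 = 9290.10.
Real growth = 9290.10 / 5077.85 − 1 = 0.8295.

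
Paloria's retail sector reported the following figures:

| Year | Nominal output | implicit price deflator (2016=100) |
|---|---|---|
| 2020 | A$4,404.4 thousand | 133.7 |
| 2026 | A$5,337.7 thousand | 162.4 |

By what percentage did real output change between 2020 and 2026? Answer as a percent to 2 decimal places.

Real output 2020 = 4404.4 / 1.337 = 3294.24.
Real output 2026 = 5337.7 / 1.624 = 3286.76.
Real growth = 3286.76 / 3294.24 − 1 = -0.0023.

-0.23%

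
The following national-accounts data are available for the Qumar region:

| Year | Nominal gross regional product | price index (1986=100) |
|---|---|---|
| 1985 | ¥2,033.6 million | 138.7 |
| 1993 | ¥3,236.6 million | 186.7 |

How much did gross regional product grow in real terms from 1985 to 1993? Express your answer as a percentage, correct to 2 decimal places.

18.24%

Real gross regional product 1985 = 2033.6 / 1.387 = 1466.19.
Real gross regional product 1993 = 3236.6 / 1.867 = 1733.58.
Real growth = 1733.58 / 1466.19 − 1 = 0.1824.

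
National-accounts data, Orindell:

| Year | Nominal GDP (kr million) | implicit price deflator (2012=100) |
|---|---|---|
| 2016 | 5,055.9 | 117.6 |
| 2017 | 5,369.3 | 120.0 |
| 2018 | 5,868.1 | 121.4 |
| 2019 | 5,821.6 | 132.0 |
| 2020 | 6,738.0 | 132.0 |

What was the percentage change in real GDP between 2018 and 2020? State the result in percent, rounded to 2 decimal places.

5.60%

Real GDP 2018 = 5868.1/1.214 = 4833.69.
Real GDP 2020 = 6738.0/1.320 = 5104.55.
Change = 5104.55/4833.69 − 1 = 0.0560.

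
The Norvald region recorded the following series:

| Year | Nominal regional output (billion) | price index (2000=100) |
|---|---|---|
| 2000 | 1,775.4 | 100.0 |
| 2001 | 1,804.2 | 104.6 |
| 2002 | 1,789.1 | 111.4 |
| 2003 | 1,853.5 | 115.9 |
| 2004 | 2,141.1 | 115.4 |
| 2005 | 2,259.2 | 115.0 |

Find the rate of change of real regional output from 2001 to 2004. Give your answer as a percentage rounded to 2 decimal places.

7.57%

Real regional output 2001 = 1804.2/1.046 = 1724.86.
Real regional output 2004 = 2141.1/1.154 = 1855.37.
Change = 1855.37/1724.86 − 1 = 0.0757.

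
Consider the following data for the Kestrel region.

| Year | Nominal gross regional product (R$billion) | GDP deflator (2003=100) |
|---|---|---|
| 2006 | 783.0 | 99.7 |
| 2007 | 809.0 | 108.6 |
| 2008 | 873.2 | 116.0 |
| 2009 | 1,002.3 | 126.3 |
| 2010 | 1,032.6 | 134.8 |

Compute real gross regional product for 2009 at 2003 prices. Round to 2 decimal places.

Real gross regional product 2009 = 1002.3 / 1.263 = 793.59.

R$793.59 billion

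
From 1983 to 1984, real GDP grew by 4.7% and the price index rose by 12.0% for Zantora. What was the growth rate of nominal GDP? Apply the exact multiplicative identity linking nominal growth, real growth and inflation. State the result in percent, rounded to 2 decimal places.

(1 + g_nom) = (1 + g_real)(1 + π) = 1.0470 × 1.1200 = 1.17264.

17.26%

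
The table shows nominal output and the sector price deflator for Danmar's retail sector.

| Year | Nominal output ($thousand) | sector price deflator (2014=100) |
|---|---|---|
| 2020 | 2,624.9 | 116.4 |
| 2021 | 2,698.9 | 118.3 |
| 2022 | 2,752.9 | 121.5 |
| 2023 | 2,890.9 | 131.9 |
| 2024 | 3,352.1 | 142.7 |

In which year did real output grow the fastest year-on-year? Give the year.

2021: real = 2698.9/1.183 = 2281.40; growth vs 2020 (2255.07) = 1.17%.
2022: real = 2752.9/1.215 = 2265.76; growth vs 2021 (2281.40) = -0.69%.
2023: real = 2890.9/1.319 = 2191.74; growth vs 2022 (2265.76) = -3.27%.
2024: real = 3352.1/1.427 = 2349.05; growth vs 2023 (2191.74) = 7.18%.

2024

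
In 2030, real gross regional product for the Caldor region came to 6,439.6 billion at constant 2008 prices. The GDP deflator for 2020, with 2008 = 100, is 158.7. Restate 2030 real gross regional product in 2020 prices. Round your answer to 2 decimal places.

10,219.65 billion

Real gross regional product in 2020 prices = Real gross regional product in 2008 prices × (P_2020/P_2008) = 6439.6 × 1.587 = 10219.65.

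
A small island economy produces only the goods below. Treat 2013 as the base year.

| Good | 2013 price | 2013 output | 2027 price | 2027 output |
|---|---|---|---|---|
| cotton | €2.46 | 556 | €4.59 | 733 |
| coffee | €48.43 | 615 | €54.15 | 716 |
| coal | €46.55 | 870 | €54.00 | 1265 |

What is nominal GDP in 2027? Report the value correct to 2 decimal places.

Nominal GDP 2027 = Σ (p_2027 × q_2027) = 4.59·733 + 54.15·716 + 54.00·1265 = 110445.87.

€110445.87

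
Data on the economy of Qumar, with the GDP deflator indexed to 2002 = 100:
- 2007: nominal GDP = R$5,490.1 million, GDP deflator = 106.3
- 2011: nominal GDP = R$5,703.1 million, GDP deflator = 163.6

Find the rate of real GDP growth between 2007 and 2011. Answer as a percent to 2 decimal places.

-32.50%

Deflate each year: 2007 → 5490.1/1.063 = 5164.72; 2011 → 5703.1/1.636 = 3486.00.
So real GDP changed by 3486.00/5164.72 − 1 = -0.3250, i.e. -32.50%.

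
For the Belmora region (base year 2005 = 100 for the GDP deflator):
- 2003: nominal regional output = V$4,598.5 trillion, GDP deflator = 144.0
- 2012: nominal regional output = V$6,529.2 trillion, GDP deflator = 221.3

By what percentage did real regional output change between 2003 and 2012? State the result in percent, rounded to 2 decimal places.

-7.61%

Deflate each year: 2003 → 4598.5/1.440 = 3193.40; 2012 → 6529.2/2.213 = 2950.38.
So real regional output changed by 2950.38/3193.40 − 1 = -0.0761, i.e. -7.61%.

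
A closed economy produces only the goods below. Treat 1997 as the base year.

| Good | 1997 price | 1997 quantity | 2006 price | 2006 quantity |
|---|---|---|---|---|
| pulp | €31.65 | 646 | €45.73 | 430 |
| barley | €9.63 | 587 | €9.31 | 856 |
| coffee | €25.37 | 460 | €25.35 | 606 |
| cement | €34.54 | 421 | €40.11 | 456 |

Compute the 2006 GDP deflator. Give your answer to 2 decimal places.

115.68

Nominal GDP 2006 = 45.73·430 + 9.31·856 + 25.35·606 + 40.11·456 = 61285.52.
Real GDP 2006 (at 1997 prices) = 31.65·430 + 9.63·856 + 25.37·606 + 34.54·456 = 52977.24.
Deflator = Nominal/Real × 100 = 61285.52/52977.24 × 100 = 115.683.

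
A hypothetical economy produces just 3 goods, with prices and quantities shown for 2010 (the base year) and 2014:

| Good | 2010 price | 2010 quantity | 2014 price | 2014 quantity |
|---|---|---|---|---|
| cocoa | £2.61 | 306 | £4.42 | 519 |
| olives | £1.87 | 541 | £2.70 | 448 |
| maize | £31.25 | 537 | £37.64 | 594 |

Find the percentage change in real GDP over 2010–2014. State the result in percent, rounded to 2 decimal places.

11.64%

Real GDP 2010 = Nominal GDP 2010 = 2.61·306 + 1.87·541 + 31.25·537 = 18591.58.
Real GDP 2014 (at 2010 prices) = 2.61·519 + 1.87·448 + 31.25·594 = 20754.85.
Real growth = 20754.85/18591.58 − 1 = 0.1164.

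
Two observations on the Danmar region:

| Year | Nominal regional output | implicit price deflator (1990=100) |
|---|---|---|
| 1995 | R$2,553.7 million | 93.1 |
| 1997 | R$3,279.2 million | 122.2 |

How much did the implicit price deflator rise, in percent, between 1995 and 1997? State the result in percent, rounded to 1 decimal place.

31.3%

Price-level change = 122.2 / 93.1 − 1 = 0.3126.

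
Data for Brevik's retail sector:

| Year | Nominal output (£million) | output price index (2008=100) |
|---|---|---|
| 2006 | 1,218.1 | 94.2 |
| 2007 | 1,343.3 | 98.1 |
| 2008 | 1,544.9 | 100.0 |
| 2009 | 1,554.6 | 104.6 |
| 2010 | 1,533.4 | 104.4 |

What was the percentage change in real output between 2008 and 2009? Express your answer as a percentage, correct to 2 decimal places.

-3.80%

Real output 2008 = 1544.9/1.000 = 1544.90.
Real output 2009 = 1554.6/1.046 = 1486.23.
Change = 1486.23/1544.90 − 1 = -0.0380.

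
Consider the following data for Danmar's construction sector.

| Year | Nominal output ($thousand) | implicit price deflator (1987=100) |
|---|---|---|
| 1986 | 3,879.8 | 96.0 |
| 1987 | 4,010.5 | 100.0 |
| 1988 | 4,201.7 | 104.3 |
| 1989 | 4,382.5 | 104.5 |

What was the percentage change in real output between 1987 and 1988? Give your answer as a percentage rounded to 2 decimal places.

Real output 1987 = 4010.5/1.000 = 4010.50.
Real output 1988 = 4201.7/1.043 = 4028.48.
Change = 4028.48/4010.50 − 1 = 0.0045.

0.45%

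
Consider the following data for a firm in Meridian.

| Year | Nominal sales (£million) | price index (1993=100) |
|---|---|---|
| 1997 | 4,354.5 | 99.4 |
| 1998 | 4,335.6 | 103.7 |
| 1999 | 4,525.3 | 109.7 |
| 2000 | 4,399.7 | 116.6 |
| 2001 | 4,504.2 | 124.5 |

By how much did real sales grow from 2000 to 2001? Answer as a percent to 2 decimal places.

-4.12%

Real sales 2000 = 4399.7/1.166 = 3773.33.
Real sales 2001 = 4504.2/1.245 = 3617.83.
Change = 3617.83/3773.33 − 1 = -0.0412.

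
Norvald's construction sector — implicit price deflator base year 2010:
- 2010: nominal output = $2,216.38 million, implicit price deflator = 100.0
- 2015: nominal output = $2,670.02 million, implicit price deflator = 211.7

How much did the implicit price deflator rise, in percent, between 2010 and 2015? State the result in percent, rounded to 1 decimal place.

Price-level change = 211.7 / 100.0 − 1 = 1.1170.

111.7%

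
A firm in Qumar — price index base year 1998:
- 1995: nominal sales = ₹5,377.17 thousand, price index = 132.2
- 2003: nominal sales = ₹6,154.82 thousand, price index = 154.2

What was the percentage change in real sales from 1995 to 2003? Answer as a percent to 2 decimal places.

-1.87%

Real sales 1995 = 5377.17 / 1.322 = 4067.45.
Real sales 2003 = 6154.82 / 1.542 = 3991.45.
Real growth = 3991.45 / 4067.45 − 1 = -0.0187.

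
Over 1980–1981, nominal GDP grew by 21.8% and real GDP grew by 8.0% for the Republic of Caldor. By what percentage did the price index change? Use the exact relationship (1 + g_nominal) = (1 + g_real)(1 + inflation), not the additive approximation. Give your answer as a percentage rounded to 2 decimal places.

(1 + g_nom) = (1 + g_real)(1 + π), so π = 1.2180 / 1.0800 − 1 = 0.12778.

12.78%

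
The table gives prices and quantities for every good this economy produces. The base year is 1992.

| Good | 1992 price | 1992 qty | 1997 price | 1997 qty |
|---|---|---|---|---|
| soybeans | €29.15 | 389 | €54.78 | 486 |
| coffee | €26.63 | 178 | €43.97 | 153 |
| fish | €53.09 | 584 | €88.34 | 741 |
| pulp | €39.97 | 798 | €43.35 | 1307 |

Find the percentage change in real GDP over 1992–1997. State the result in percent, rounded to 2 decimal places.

Real GDP 1992 = Nominal GDP 1992 = 29.15·389 + 26.63·178 + 53.09·584 + 39.97·798 = 78980.11.
Real GDP 1997 (at 1992 prices) = 29.15·486 + 26.63·153 + 53.09·741 + 39.97·1307 = 109821.77.
Real growth = 109821.77/78980.11 − 1 = 0.3905.

39.05%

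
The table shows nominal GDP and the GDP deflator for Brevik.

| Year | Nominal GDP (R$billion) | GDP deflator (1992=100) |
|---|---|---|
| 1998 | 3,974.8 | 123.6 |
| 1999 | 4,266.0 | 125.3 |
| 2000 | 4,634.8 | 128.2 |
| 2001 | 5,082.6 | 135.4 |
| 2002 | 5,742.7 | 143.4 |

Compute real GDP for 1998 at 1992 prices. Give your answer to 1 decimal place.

Real GDP 1998 = 3974.8 / 1.236 = 3215.86.

R$3,215.9 billion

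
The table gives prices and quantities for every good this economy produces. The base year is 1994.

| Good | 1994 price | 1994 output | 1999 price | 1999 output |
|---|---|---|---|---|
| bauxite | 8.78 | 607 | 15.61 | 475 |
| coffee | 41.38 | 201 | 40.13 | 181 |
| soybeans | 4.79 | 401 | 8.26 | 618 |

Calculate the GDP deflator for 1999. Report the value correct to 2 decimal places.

135.31

Nominal GDP 1999 = 15.61·475 + 40.13·181 + 8.26·618 = 19782.96.
Real GDP 1999 (at 1994 prices) = 8.78·475 + 41.38·181 + 4.79·618 = 14620.50.
Deflator = Nominal/Real × 100 = 19782.96/14620.50 × 100 = 135.310.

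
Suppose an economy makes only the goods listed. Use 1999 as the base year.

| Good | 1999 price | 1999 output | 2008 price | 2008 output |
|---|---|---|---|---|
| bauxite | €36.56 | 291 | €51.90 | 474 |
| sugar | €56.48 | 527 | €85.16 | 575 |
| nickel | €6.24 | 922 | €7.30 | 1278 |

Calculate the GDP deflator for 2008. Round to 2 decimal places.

143.47

Nominal GDP 2008 = 51.90·474 + 85.16·575 + 7.30·1278 = 82897.00.
Real GDP 2008 (at 1999 prices) = 36.56·474 + 56.48·575 + 6.24·1278 = 57780.16.
Deflator = Nominal/Real × 100 = 82897.00/57780.16 × 100 = 143.470.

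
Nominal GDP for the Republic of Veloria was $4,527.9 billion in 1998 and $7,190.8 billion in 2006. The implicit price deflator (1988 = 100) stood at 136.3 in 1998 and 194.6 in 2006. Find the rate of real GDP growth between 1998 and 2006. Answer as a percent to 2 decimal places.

11.23%

Deflate each year: 1998 → 4527.9/1.363 = 3322.01; 2006 → 7190.8/1.946 = 3695.17.
So real GDP changed by 3695.17/3322.01 − 1 = 0.1123, i.e. 11.23%.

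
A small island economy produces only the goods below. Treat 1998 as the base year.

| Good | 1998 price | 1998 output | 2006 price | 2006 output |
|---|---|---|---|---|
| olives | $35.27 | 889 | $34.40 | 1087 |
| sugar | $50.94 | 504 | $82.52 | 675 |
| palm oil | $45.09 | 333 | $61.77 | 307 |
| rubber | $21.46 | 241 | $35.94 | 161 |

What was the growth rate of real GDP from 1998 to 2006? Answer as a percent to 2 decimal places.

Real GDP 1998 = Nominal GDP 1998 = 35.27·889 + 50.94·504 + 45.09·333 + 21.46·241 = 77215.62.
Real GDP 2006 (at 1998 prices) = 35.27·1087 + 50.94·675 + 45.09·307 + 21.46·161 = 90020.68.
Real growth = 90020.68/77215.62 − 1 = 0.1658.

16.58%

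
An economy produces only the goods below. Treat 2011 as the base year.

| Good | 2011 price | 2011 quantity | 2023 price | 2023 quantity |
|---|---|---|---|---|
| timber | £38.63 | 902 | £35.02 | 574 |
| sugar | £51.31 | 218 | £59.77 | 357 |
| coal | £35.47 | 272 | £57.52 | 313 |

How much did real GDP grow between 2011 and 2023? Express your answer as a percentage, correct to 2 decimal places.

Real GDP 2011 = Nominal GDP 2011 = 38.63·902 + 51.31·218 + 35.47·272 = 55677.68.
Real GDP 2023 (at 2011 prices) = 38.63·574 + 51.31·357 + 35.47·313 = 51593.40.
Real growth = 51593.40/55677.68 − 1 = -0.0734.

-7.34%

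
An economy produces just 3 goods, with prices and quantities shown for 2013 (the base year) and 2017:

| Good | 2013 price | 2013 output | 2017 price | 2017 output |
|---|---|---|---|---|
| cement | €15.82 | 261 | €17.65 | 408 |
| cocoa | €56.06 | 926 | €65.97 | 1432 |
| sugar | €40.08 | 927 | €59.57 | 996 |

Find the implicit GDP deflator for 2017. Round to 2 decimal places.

127.12

Nominal GDP 2017 = 17.65·408 + 65.97·1432 + 59.57·996 = 161001.96.
Real GDP 2017 (at 2013 prices) = 15.82·408 + 56.06·1432 + 40.08·996 = 126652.16.
Deflator = Nominal/Real × 100 = 161001.96/126652.16 × 100 = 127.121.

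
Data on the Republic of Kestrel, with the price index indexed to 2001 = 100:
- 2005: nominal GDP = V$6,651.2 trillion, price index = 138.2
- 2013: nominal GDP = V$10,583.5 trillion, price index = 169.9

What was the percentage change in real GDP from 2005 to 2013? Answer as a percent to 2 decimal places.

29.43%

Deflate each year: 2005 → 6651.2/1.382 = 4812.74; 2013 → 10583.5/1.699 = 6229.25.
So real GDP changed by 6229.25/4812.74 − 1 = 0.2943, i.e. 29.43%.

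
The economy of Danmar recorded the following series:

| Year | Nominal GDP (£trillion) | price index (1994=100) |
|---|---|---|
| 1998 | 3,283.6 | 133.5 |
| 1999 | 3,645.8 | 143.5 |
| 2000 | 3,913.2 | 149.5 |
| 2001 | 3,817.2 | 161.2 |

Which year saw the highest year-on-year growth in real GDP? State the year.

1999

1999: real = 3645.8/1.435 = 2540.63; growth vs 1998 (2459.63) = 3.29%.
2000: real = 3913.2/1.495 = 2617.53; growth vs 1999 (2540.63) = 3.03%.
2001: real = 3817.2/1.612 = 2367.99; growth vs 2000 (2617.53) = -9.53%.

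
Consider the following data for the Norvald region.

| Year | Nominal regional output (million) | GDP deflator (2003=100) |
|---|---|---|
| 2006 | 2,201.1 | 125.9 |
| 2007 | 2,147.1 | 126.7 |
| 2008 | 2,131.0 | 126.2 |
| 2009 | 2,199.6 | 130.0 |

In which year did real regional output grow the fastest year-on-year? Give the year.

2007: real = 2147.1/1.267 = 1694.63; growth vs 2006 (1748.29) = -3.07%.
2008: real = 2131.0/1.262 = 1688.59; growth vs 2007 (1694.63) = -0.36%.
2009: real = 2199.6/1.300 = 1692.00; growth vs 2008 (1688.59) = 0.20%.

2009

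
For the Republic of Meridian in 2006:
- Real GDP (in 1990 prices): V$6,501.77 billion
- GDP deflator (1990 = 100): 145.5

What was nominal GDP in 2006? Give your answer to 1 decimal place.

V$9,460.1 billion

Nominal GDP = Real × (GDP deflator/100) = 6501.77 × 1.455 = 9460.08.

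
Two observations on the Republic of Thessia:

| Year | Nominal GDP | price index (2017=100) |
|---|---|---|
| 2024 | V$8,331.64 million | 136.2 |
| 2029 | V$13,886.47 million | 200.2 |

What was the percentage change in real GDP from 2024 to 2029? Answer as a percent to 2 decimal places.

Deflate each year: 2024 → 8331.64/1.362 = 6117.21; 2029 → 13886.47/2.002 = 6936.30.
So real GDP changed by 6936.30/6117.21 − 1 = 0.1339, i.e. 13.39%.

13.39%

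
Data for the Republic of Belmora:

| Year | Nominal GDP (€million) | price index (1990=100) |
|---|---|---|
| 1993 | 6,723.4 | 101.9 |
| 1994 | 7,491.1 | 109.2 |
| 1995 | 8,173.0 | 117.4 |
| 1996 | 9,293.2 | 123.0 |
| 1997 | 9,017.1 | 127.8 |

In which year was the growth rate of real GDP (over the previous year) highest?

1994: real = 7491.1/1.092 = 6859.98; growth vs 1993 (6598.04) = 3.97%.
1995: real = 8173.0/1.174 = 6961.67; growth vs 1994 (6859.98) = 1.48%.
1996: real = 9293.2/1.230 = 7555.45; growth vs 1995 (6961.67) = 8.53%.
1997: real = 9017.1/1.278 = 7055.63; growth vs 1996 (7555.45) = -6.62%.

1996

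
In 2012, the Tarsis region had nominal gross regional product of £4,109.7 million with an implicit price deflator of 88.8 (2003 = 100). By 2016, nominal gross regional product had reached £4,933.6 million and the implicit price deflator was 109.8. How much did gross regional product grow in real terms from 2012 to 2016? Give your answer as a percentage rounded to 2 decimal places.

-2.91%

Real gross regional product 2012 = 4109.7 / 0.888 = 4628.04.
Real gross regional product 2016 = 4933.6 / 1.098 = 4493.26.
Real growth = 4493.26 / 4628.04 − 1 = -0.0291.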